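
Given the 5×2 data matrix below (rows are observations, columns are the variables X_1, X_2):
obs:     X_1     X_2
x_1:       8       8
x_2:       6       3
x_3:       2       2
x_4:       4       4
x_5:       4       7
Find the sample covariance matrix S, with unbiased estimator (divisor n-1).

Step 1 — column means:
  mean(X_1) = (8 + 6 + 2 + 4 + 4) / 5 = 24/5 = 4.8
  mean(X_2) = (8 + 3 + 2 + 4 + 7) / 5 = 24/5 = 4.8

Step 2 — sample covariance S[i,j] = (1/(n-1)) · Σ_k (x_{k,i} - mean_i) · (x_{k,j} - mean_j), with n-1 = 4.
  S[X_1,X_1] = ((3.2)·(3.2) + (1.2)·(1.2) + (-2.8)·(-2.8) + (-0.8)·(-0.8) + (-0.8)·(-0.8)) / 4 = 20.8/4 = 5.2
  S[X_1,X_2] = ((3.2)·(3.2) + (1.2)·(-1.8) + (-2.8)·(-2.8) + (-0.8)·(-0.8) + (-0.8)·(2.2)) / 4 = 14.8/4 = 3.7
  S[X_2,X_2] = ((3.2)·(3.2) + (-1.8)·(-1.8) + (-2.8)·(-2.8) + (-0.8)·(-0.8) + (2.2)·(2.2)) / 4 = 26.8/4 = 6.7

S is symmetric (S[j,i] = S[i,j]). Assembling:

S = [[5.2, 3.7],
 [3.7, 6.7]]


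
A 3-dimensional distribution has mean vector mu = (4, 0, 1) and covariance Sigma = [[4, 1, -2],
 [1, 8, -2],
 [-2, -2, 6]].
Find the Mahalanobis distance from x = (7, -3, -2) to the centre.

Step 1 — centre the observation: (x - mu) = (3, -3, -3).

Step 2 — invert Sigma (cofactor / det for 3×3, or solve directly):
  Sigma^{-1} = [[0.3014, -0.0137, 0.0959],
 [-0.0137, 0.137, 0.0411],
 [0.0959, 0.0411, 0.2123]].

Step 3 — form the quadratic (x - mu)^T · Sigma^{-1} · (x - mu):
  Sigma^{-1} · (x - mu) = (0.6575, -0.5753, -0.4726).
  (x - mu)^T · [Sigma^{-1} · (x - mu)] = (3)·(0.6575) + (-3)·(-0.5753) + (-3)·(-0.4726) = 5.1164.

Step 4 — take square root: d = √(5.1164) ≈ 2.262.

d(x, mu) = √(5.1164) ≈ 2.262


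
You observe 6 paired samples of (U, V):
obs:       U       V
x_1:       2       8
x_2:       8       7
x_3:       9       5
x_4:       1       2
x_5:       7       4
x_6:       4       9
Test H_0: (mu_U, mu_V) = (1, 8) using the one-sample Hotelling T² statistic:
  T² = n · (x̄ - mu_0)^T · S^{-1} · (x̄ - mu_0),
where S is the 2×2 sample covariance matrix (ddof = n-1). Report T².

Step 1 — sample mean vector:
  mean(U) = (2 + 8 + 9 + 1 + 7 + 4) / 6 = 31/6 = 5.1667
  mean(V) = (8 + 7 + 5 + 2 + 4 + 9) / 6 = 35/6 = 5.8333
  x̄ = (5.1667, 5.8333),  deviation x̄ - mu_0 = (5.1667, 5.8333) - (1, 8) = (4.1667, -2.1667).

Step 2 — sample covariance matrix, S[i,j] = (1/(n-1)) · Σ_k (x_{k,i} - mean_i) · (x_{k,j} - mean_j), divisor n-1 = 5:
  S[U,U] = ((-3.1667)·(-3.1667) + (2.8333)·(2.8333) + (3.8333)·(3.8333) + (-4.1667)·(-4.1667) + (1.8333)·(1.8333) + (-1.1667)·(-1.1667)) / 5 = 54.8333/5 = 10.9667
  S[U,V] = ((-3.1667)·(2.1667) + (2.8333)·(1.1667) + (3.8333)·(-0.8333) + (-4.1667)·(-3.8333) + (1.8333)·(-1.8333) + (-1.1667)·(3.1667)) / 5 = 2.1667/5 = 0.4333
  S[V,V] = ((2.1667)·(2.1667) + (1.1667)·(1.1667) + (-0.8333)·(-0.8333) + (-3.8333)·(-3.8333) + (-1.8333)·(-1.8333) + (3.1667)·(3.1667)) / 5 = 34.8333/5 = 6.9667
  S = [[10.9667, 0.4333],
 [0.4333, 6.9667]].

Step 3 — invert S. det(S) = 10.9667·6.9667 - (0.4333)² = 76.2133.
  S^{-1} = (1/det) · [[d, -b], [-b, a]] = [[0.0914, -0.0057],
 [-0.0057, 0.1439]].

Step 4 — quadratic form (x̄ - mu_0)^T · S^{-1} · (x̄ - mu_0):
  S^{-1} · (x̄ - mu_0) = (0.3932, -0.3355),
  (x̄ - mu_0)^T · [...] = (4.1667)·(0.3932) + (-2.1667)·(-0.3355) = 2.3651.

Step 5 — scale by n: T² = 6 · 2.3651 = 14.1909.

T² ≈ 14.1909


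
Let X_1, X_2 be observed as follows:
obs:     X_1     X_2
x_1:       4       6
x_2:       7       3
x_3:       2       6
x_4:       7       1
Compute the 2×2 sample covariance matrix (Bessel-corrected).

Step 1 — column means:
  mean(X_1) = (4 + 7 + 2 + 7) / 4 = 20/4 = 5
  mean(X_2) = (6 + 3 + 6 + 1) / 4 = 16/4 = 4

Step 2 — sample covariance S[i,j] = (1/(n-1)) · Σ_k (x_{k,i} - mean_i) · (x_{k,j} - mean_j), with n-1 = 3.
  S[X_1,X_1] = ((-1)·(-1) + (2)·(2) + (-3)·(-3) + (2)·(2)) / 3 = 18/3 = 6
  S[X_1,X_2] = ((-1)·(2) + (2)·(-1) + (-3)·(2) + (2)·(-3)) / 3 = -16/3 = -5.3333
  S[X_2,X_2] = ((2)·(2) + (-1)·(-1) + (2)·(2) + (-3)·(-3)) / 3 = 18/3 = 6

S is symmetric (S[j,i] = S[i,j]). Assembling:

S = [[6, -5.3333],
 [-5.3333, 6]]


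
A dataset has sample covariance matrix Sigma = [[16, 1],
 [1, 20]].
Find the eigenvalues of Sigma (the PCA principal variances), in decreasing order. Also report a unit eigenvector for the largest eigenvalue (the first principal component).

Step 1 — characteristic polynomial of 2×2 Sigma:
  det(Sigma - λI) = λ² - trace · λ + det = 0.
  trace = 16 + 20 = 36, det = 16·20 - (1)² = 319.
Step 2 — discriminant:
  Δ = trace² - 4·det = 1296 - 1276 = 20.
Step 3 — eigenvalues:
  λ = (trace ± √Δ)/2 = (36 ± 4.4721)/2,
  λ_1 = 20.2361,  λ_2 = 15.7639.

Step 4 — unit eigenvector for λ_1: solve (Sigma - λ_1 I)v = 0. First row:
  (16 - 20.2361)·v_x + (1)·v_y = 0, i.e. (-4.2361)·v_x + (1)·v_y = 0,
  so v ∝ (b, λ_1 - a) = (1, 4.2361) = u.
  ||u|| = √((1)² + (4.2361)²) = √(18.9443) ≈ 4.3525,
  v_1 = u/||u|| ≈ (0.2298, 0.9732) (||v_1|| = 1).

λ_1 = 20.2361,  λ_2 = 15.7639;  v_1 ≈ (0.2298, 0.9732)


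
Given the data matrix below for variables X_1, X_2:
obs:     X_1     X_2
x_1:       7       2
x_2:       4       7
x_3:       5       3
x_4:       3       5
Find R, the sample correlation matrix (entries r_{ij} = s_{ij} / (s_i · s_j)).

Step 1 — column means:
  mean(X_1) = (7 + 4 + 5 + 3) / 4 = 19/4 = 4.75
  mean(X_2) = (2 + 7 + 3 + 5) / 4 = 17/4 = 4.25

Step 2 — sample variances and covariances s[i,j] = (1/(n-1)) · Σ_k (x_{k,i} - mean_i) · (x_{k,j} - mean_j), with n-1 = 3:
  s[X_1,X_1] = ((2.25)·(2.25) + (-0.75)·(-0.75) + (0.25)·(0.25) + (-1.75)·(-1.75)) / 3 = 8.75/3 = 2.9167
  s[X_1,X_2] = ((2.25)·(-2.25) + (-0.75)·(2.75) + (0.25)·(-1.25) + (-1.75)·(0.75)) / 3 = -8.75/3 = -2.9167
  s[X_2,X_2] = ((-2.25)·(-2.25) + (2.75)·(2.75) + (-1.25)·(-1.25) + (0.75)·(0.75)) / 3 = 14.75/3 = 4.9167
  Sample standard deviations s_i = √(s[i,i]):
  s(X_1) = √(2.9167) = 1.7078
  s(X_2) = √(4.9167) = 2.2174

Step 3 — r_{ij} = s_{ij} / (s_i · s_j):
  r[X_1,X_1] = 1 (diagonal).
  r[X_1,X_2] = -2.9167 / (1.7078 · 2.2174) = -2.9167 / 3.7869 = -0.7702
  r[X_2,X_2] = 1 (diagonal).

R is symmetric with unit diagonal. Assembling:

R = [[1, -0.7702],
 [-0.7702, 1]]


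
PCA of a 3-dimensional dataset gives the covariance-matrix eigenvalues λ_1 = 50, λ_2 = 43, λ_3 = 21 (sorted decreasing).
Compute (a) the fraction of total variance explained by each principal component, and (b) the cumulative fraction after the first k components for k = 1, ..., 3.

Step 1 — total variance = trace(Sigma) = Σ λ_i = 50 + 43 + 21 = 114.

Step 2 — fraction explained by component i = λ_i / Σ λ:
  PC1: 50/114 = 0.4386
  PC2: 43/114 = 0.3772
  PC3: 21/114 = 0.1842

Step 3 — cumulative fraction after k components = (λ_1 + ... + λ_k) / Σ λ:
  k = 1: 50/114 = 0.4386
  k = 2: (50 + 43)/114 = 93/114 = 0.8158
  k = 3: (50 + 43 + 21)/114 = 114/114 = 1

Summary (fraction, with percent):

explained: PC1 0.4386 (43.86%), PC2 0.3772 (37.72%), PC3 0.1842 (18.42%);  cumulative: 0.4386, 0.8158, 1


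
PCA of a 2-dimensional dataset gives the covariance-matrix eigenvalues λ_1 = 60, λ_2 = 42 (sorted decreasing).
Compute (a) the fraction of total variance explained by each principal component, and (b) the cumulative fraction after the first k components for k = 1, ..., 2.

Step 1 — total variance = trace(Sigma) = Σ λ_i = 60 + 42 = 102.

Step 2 — fraction explained by component i = λ_i / Σ λ:
  PC1: 60/102 = 0.5882
  PC2: 42/102 = 0.4118

Step 3 — cumulative fraction after k components = (λ_1 + ... + λ_k) / Σ λ:
  k = 1: 60/102 = 0.5882
  k = 2: (60 + 42)/102 = 102/102 = 1

Summary (fraction, with percent):

explained: PC1 0.5882 (58.82%), PC2 0.4118 (41.18%);  cumulative: 0.5882, 1


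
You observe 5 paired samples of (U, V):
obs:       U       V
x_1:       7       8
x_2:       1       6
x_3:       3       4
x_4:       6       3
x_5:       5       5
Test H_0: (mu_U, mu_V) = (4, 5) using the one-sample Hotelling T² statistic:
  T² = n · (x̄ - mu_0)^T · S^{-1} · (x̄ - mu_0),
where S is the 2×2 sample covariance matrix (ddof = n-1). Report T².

Step 1 — sample mean vector:
  mean(U) = (7 + 1 + 3 + 6 + 5) / 5 = 22/5 = 4.4
  mean(V) = (8 + 6 + 4 + 3 + 5) / 5 = 26/5 = 5.2
  x̄ = (4.4, 5.2),  deviation x̄ - mu_0 = (4.4, 5.2) - (4, 5) = (0.4, 0.2).

Step 2 — sample covariance matrix, S[i,j] = (1/(n-1)) · Σ_k (x_{k,i} - mean_i) · (x_{k,j} - mean_j), divisor n-1 = 4:
  S[U,U] = ((2.6)·(2.6) + (-3.4)·(-3.4) + (-1.4)·(-1.4) + (1.6)·(1.6) + (0.6)·(0.6)) / 4 = 23.2/4 = 5.8
  S[U,V] = ((2.6)·(2.8) + (-3.4)·(0.8) + (-1.4)·(-1.2) + (1.6)·(-2.2) + (0.6)·(-0.2)) / 4 = 2.6/4 = 0.65
  S[V,V] = ((2.8)·(2.8) + (0.8)·(0.8) + (-1.2)·(-1.2) + (-2.2)·(-2.2) + (-0.2)·(-0.2)) / 4 = 14.8/4 = 3.7
  S = [[5.8, 0.65],
 [0.65, 3.7]].

Step 3 — invert S. det(S) = 5.8·3.7 - (0.65)² = 21.0375.
  S^{-1} = (1/det) · [[d, -b], [-b, a]] = [[0.1759, -0.0309],
 [-0.0309, 0.2757]].

Step 4 — quadratic form (x̄ - mu_0)^T · S^{-1} · (x̄ - mu_0):
  S^{-1} · (x̄ - mu_0) = (0.0642, 0.0428),
  (x̄ - mu_0)^T · [...] = (0.4)·(0.0642) + (0.2)·(0.0428) = 0.0342.

Step 5 — scale by n: T² = 5 · 0.0342 = 0.1711.

T² ≈ 0.1711


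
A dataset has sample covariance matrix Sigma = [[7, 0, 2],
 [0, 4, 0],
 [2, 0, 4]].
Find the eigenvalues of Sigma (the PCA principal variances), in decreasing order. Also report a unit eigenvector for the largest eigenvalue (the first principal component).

Step 1 — characteristic polynomial p(λ) = det(λI - Sigma) = λ³ - tr·λ² + c_1·λ - det, where tr = trace, c_1 = sum of the principal 2×2 minors, det = det(Sigma):
  tr = 7 + 4 + 4 = 15,
  c_1 = (7·4 - (0)²) + (7·4 - (2)²) + (4·4 - (0)²) = 28 + 24 + 16 = 68,
  det = 7·(4·4 - (0)²) - (0)·((0)·4 - (0)·(2)) + (2)·((0)·(0) - 4·(2)) = 7·(16) - (0)·(0) + (2)·(-8) = 96.
  So p(λ) = λ³ - 15λ² + 68λ - 96.
Step 2 — look for an integer root (rational root theorem: any rational root is an integer divisor of 96). Testing λ = 3:
  p(3) = 27 - 135 + 204 - 96 = 0  ✓
  Dividing out (λ - 3): p(λ) = (λ - 3)(λ² - 12λ + 32).
Step 3 — remaining eigenvalues from the quadratic λ² - 12λ + 32 = 0:
  Δ = 12² - 4·32 = 144 - 128 = 16,  λ = (12 ± √16)/2 = (12 ± 4)/2 = 8 or 4.
  Sorted: λ_1 = 8,  λ_2 = 4,  λ_3 = 3  (check: sum = 15 = tr ✓).

Step 4 — unit eigenvector for λ_1 = 8: v spans the null space of (Sigma - λ_1 I), whose rows are
  r_1 = (-1, 0, 2),  r_2 = (0, -4, 0),  r_3 = (2, 0, -4).
  v is orthogonal to every row, so take v ∝ r_1 × r_2 = ((0)·(0) - (2)·(-4), (2)·(0) - (-1)·(0), (-1)·(-4) - (0)·(0)) = (8, 0, 4).
  Rescale (divide by 4): u = (2, 0, 1).
  ||u|| = √((2)² + (0)² + (1)²) = √(5) ≈ 2.2361,  v_1 = u/||u|| ≈ (0.8944, 0, 0.4472) (||v_1|| = 1).

λ_1 = 8,  λ_2 = 4,  λ_3 = 3;  v_1 ≈ (0.8944, 0, 0.4472)


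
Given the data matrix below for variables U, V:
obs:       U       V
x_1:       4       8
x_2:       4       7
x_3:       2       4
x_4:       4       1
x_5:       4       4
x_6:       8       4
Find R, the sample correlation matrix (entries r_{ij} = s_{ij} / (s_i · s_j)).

Step 1 — column means:
  mean(U) = (4 + 4 + 2 + 4 + 4 + 8) / 6 = 26/6 = 4.3333
  mean(V) = (8 + 7 + 4 + 1 + 4 + 4) / 6 = 28/6 = 4.6667

Step 2 — sample variances and covariances s[i,j] = (1/(n-1)) · Σ_k (x_{k,i} - mean_i) · (x_{k,j} - mean_j), with n-1 = 5:
  s[U,U] = ((-0.3333)·(-0.3333) + (-0.3333)·(-0.3333) + (-2.3333)·(-2.3333) + (-0.3333)·(-0.3333) + (-0.3333)·(-0.3333) + (3.6667)·(3.6667)) / 5 = 19.3333/5 = 3.8667
  s[U,V] = ((-0.3333)·(3.3333) + (-0.3333)·(2.3333) + (-2.3333)·(-0.6667) + (-0.3333)·(-3.6667) + (-0.3333)·(-0.6667) + (3.6667)·(-0.6667)) / 5 = -1.3333/5 = -0.2667
  s[V,V] = ((3.3333)·(3.3333) + (2.3333)·(2.3333) + (-0.6667)·(-0.6667) + (-3.6667)·(-3.6667) + (-0.6667)·(-0.6667) + (-0.6667)·(-0.6667)) / 5 = 31.3333/5 = 6.2667
  Sample standard deviations s_i = √(s[i,i]):
  s(U) = √(3.8667) = 1.9664
  s(V) = √(6.2667) = 2.5033

Step 3 — r_{ij} = s_{ij} / (s_i · s_j):
  r[U,U] = 1 (diagonal).
  r[U,V] = -0.2667 / (1.9664 · 2.5033) = -0.2667 / 4.9225 = -0.0542
  r[V,V] = 1 (diagonal).

R is symmetric with unit diagonal. Assembling:

R = [[1, -0.0542],
 [-0.0542, 1]]


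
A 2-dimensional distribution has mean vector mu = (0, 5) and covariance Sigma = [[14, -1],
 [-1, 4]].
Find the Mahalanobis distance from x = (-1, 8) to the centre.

Step 1 — centre the observation: (x - mu) = (-1, 3).

Step 2 — invert Sigma. det(Sigma) = 14·4 - (-1)² = 55.
  Sigma^{-1} = (1/det) · [[d, -b], [-b, a]] = [[0.0727, 0.0182],
 [0.0182, 0.2545]].

Step 3 — form the quadratic (x - mu)^T · Sigma^{-1} · (x - mu):
  Sigma^{-1} · (x - mu) = (-0.0182, 0.7455).
  (x - mu)^T · [Sigma^{-1} · (x - mu)] = (-1)·(-0.0182) + (3)·(0.7455) = 2.2545.

Step 4 — take square root: d = √(2.2545) ≈ 1.5015.

d(x, mu) = √(2.2545) ≈ 1.5015


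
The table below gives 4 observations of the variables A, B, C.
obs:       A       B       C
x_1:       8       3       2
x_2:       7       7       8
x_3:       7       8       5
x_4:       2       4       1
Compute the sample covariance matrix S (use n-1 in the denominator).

Step 1 — column means:
  mean(A) = (8 + 7 + 7 + 2) / 4 = 24/4 = 6
  mean(B) = (3 + 7 + 8 + 4) / 4 = 22/4 = 5.5
  mean(C) = (2 + 8 + 5 + 1) / 4 = 16/4 = 4

Step 2 — sample covariance S[i,j] = (1/(n-1)) · Σ_k (x_{k,i} - mean_i) · (x_{k,j} - mean_j), with n-1 = 3.
  S[A,A] = ((2)·(2) + (1)·(1) + (1)·(1) + (-4)·(-4)) / 3 = 22/3 = 7.3333
  S[A,B] = ((2)·(-2.5) + (1)·(1.5) + (1)·(2.5) + (-4)·(-1.5)) / 3 = 5/3 = 1.6667
  S[A,C] = ((2)·(-2) + (1)·(4) + (1)·(1) + (-4)·(-3)) / 3 = 13/3 = 4.3333
  S[B,B] = ((-2.5)·(-2.5) + (1.5)·(1.5) + (2.5)·(2.5) + (-1.5)·(-1.5)) / 3 = 17/3 = 5.6667
  S[B,C] = ((-2.5)·(-2) + (1.5)·(4) + (2.5)·(1) + (-1.5)·(-3)) / 3 = 18/3 = 6
  S[C,C] = ((-2)·(-2) + (4)·(4) + (1)·(1) + (-3)·(-3)) / 3 = 30/3 = 10

S is symmetric (S[j,i] = S[i,j]). Assembling:

S = [[7.3333, 1.6667, 4.3333],
 [1.6667, 5.6667, 6],
 [4.3333, 6, 10]]


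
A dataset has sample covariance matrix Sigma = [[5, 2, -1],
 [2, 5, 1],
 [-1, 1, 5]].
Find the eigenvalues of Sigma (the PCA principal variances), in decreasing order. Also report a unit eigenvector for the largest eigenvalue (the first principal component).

Step 1 — characteristic polynomial p(λ) = det(λI - Sigma) = λ³ - tr·λ² + c_1·λ - det, where tr = trace, c_1 = sum of the principal 2×2 minors, det = det(Sigma):
  tr = 5 + 5 + 5 = 15,
  c_1 = (5·5 - (2)²) + (5·5 - (-1)²) + (5·5 - (1)²) = 21 + 24 + 24 = 69,
  det = 5·(5·5 - (1)²) - (2)·((2)·5 - (1)·(-1)) + (-1)·((2)·(1) - 5·(-1)) = 5·(24) - (2)·(11) + (-1)·(7) = 91.
  So p(λ) = λ³ - 15λ² + 69λ - 91.
Step 2 — look for an integer root (rational root theorem: any rational root is an integer divisor of 91). Testing λ = 7:
  p(7) = 343 - 735 + 483 - 91 = 0  ✓
  Dividing out (λ - 7): p(λ) = (λ - 7)(λ² - 8λ + 13).
Step 3 — remaining eigenvalues from the quadratic λ² - 8λ + 13 = 0:
  Δ = 8² - 4·13 = 64 - 52 = 12,  λ = (8 ± √12)/2 = (8 ± 3.4641)/2 ≈ 5.7321 or 2.2679.
  Sorted: λ_1 = 7,  λ_2 = 5.7321,  λ_3 = 2.2679  (check: sum = 15 = tr ✓).

Step 4 — unit eigenvector for λ_1 = 7: v spans the null space of (Sigma - λ_1 I), whose rows are
  r_1 = (-2, 2, -1),  r_2 = (2, -2, 1),  r_3 = (-1, 1, -2).
  v is orthogonal to every row, so take v ∝ r_1 × r_3 = ((2)·(-2) - (-1)·(1), (-1)·(-1) - (-2)·(-2), (-2)·(1) - (2)·(-1)) = (-3, -3, 0).
  Rescale (divide by 3; multiply by -1 so the first nonzero entry is positive): u = (1, 1, 0).
  ||u|| = √((1)² + (1)² + (0)²) = √(2) ≈ 1.4142,  v_1 = u/||u|| ≈ (0.7071, 0.7071, 0) (||v_1|| = 1).

λ_1 = 7,  λ_2 = 5.7321,  λ_3 = 2.2679;  v_1 ≈ (0.7071, 0.7071, 0)


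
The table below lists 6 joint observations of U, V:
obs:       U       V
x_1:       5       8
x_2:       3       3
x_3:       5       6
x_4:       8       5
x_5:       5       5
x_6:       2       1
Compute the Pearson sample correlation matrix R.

Step 1 — column means:
  mean(U) = (5 + 3 + 5 + 8 + 5 + 2) / 6 = 28/6 = 4.6667
  mean(V) = (8 + 3 + 6 + 5 + 5 + 1) / 6 = 28/6 = 4.6667

Step 2 — sample variances and covariances s[i,j] = (1/(n-1)) · Σ_k (x_{k,i} - mean_i) · (x_{k,j} - mean_j), with n-1 = 5:
  s[U,U] = ((0.3333)·(0.3333) + (-1.6667)·(-1.6667) + (0.3333)·(0.3333) + (3.3333)·(3.3333) + (0.3333)·(0.3333) + (-2.6667)·(-2.6667)) / 5 = 21.3333/5 = 4.2667
  s[U,V] = ((0.3333)·(3.3333) + (-1.6667)·(-1.6667) + (0.3333)·(1.3333) + (3.3333)·(0.3333) + (0.3333)·(0.3333) + (-2.6667)·(-3.6667)) / 5 = 15.3333/5 = 3.0667
  s[V,V] = ((3.3333)·(3.3333) + (-1.6667)·(-1.6667) + (1.3333)·(1.3333) + (0.3333)·(0.3333) + (0.3333)·(0.3333) + (-3.6667)·(-3.6667)) / 5 = 29.3333/5 = 5.8667
  Sample standard deviations s_i = √(s[i,i]):
  s(U) = √(4.2667) = 2.0656
  s(V) = √(5.8667) = 2.4221

Step 3 — r_{ij} = s_{ij} / (s_i · s_j):
  r[U,U] = 1 (diagonal).
  r[U,V] = 3.0667 / (2.0656 · 2.4221) = 3.0667 / 5.0031 = 0.613
  r[V,V] = 1 (diagonal).

R is symmetric with unit diagonal. Assembling:

R = [[1, 0.613],
 [0.613, 1]]


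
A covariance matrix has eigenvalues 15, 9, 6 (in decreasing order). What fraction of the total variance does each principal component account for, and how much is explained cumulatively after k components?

Step 1 — total variance = trace(Sigma) = Σ λ_i = 15 + 9 + 6 = 30.

Step 2 — fraction explained by component i = λ_i / Σ λ:
  PC1: 15/30 = 0.5
  PC2: 9/30 = 0.3
  PC3: 6/30 = 0.2

Step 3 — cumulative fraction after k components = (λ_1 + ... + λ_k) / Σ λ:
  k = 1: 15/30 = 0.5
  k = 2: (15 + 9)/30 = 24/30 = 0.8
  k = 3: (15 + 9 + 6)/30 = 30/30 = 1

Summary (fraction, with percent):

explained: PC1 0.5 (50%), PC2 0.3 (30%), PC3 0.2 (20%);  cumulative: 0.5, 0.8, 1


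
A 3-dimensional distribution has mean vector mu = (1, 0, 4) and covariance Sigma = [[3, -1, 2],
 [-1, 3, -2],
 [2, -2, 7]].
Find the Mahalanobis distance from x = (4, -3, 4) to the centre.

Step 1 — centre the observation: (x - mu) = (3, -3, 0).

Step 2 — invert Sigma (cofactor / det for 3×3, or solve directly):
  Sigma^{-1} = [[0.425, 0.075, -0.1],
 [0.075, 0.425, 0.1],
 [-0.1, 0.1, 0.2]].

Step 3 — form the quadratic (x - mu)^T · Sigma^{-1} · (x - mu):
  Sigma^{-1} · (x - mu) = (1.05, -1.05, -0.6).
  (x - mu)^T · [Sigma^{-1} · (x - mu)] = (3)·(1.05) + (-3)·(-1.05) + (0)·(-0.6) = 6.3.

Step 4 — take square root: d = √(6.3) ≈ 2.51.

d(x, mu) = √(6.3) ≈ 2.51


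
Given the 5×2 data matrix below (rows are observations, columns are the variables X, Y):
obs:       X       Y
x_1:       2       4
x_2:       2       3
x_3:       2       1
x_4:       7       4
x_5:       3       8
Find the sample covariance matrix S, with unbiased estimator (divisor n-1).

Step 1 — column means:
  mean(X) = (2 + 2 + 2 + 7 + 3) / 5 = 16/5 = 3.2
  mean(Y) = (4 + 3 + 1 + 4 + 8) / 5 = 20/5 = 4

Step 2 — sample covariance S[i,j] = (1/(n-1)) · Σ_k (x_{k,i} - mean_i) · (x_{k,j} - mean_j), with n-1 = 4.
  S[X,X] = ((-1.2)·(-1.2) + (-1.2)·(-1.2) + (-1.2)·(-1.2) + (3.8)·(3.8) + (-0.2)·(-0.2)) / 4 = 18.8/4 = 4.7
  S[X,Y] = ((-1.2)·(0) + (-1.2)·(-1) + (-1.2)·(-3) + (3.8)·(0) + (-0.2)·(4)) / 4 = 4/4 = 1
  S[Y,Y] = ((0)·(0) + (-1)·(-1) + (-3)·(-3) + (0)·(0) + (4)·(4)) / 4 = 26/4 = 6.5

S is symmetric (S[j,i] = S[i,j]). Assembling:

S = [[4.7, 1],
 [1, 6.5]]


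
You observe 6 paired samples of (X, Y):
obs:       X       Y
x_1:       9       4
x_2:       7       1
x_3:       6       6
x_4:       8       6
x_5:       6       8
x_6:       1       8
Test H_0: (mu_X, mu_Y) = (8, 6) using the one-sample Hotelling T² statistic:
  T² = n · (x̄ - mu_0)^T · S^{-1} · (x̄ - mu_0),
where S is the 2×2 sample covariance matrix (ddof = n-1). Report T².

Step 1 — sample mean vector:
  mean(X) = (9 + 7 + 6 + 8 + 6 + 1) / 6 = 37/6 = 6.1667
  mean(Y) = (4 + 1 + 6 + 6 + 8 + 8) / 6 = 33/6 = 5.5
  x̄ = (6.1667, 5.5),  deviation x̄ - mu_0 = (6.1667, 5.5) - (8, 6) = (-1.8333, -0.5).

Step 2 — sample covariance matrix, S[i,j] = (1/(n-1)) · Σ_k (x_{k,i} - mean_i) · (x_{k,j} - mean_j), divisor n-1 = 5:
  S[X,X] = ((2.8333)·(2.8333) + (0.8333)·(0.8333) + (-0.1667)·(-0.1667) + (1.8333)·(1.8333) + (-0.1667)·(-0.1667) + (-5.1667)·(-5.1667)) / 5 = 38.8333/5 = 7.7667
  S[X,Y] = ((2.8333)·(-1.5) + (0.8333)·(-4.5) + (-0.1667)·(0.5) + (1.8333)·(0.5) + (-0.1667)·(2.5) + (-5.1667)·(2.5)) / 5 = -20.5/5 = -4.1
  S[Y,Y] = ((-1.5)·(-1.5) + (-4.5)·(-4.5) + (0.5)·(0.5) + (0.5)·(0.5) + (2.5)·(2.5) + (2.5)·(2.5)) / 5 = 35.5/5 = 7.1
  S = [[7.7667, -4.1],
 [-4.1, 7.1]].

Step 3 — invert S. det(S) = 7.7667·7.1 - (-4.1)² = 38.3333.
  S^{-1} = (1/det) · [[d, -b], [-b, a]] = [[0.1852, 0.107],
 [0.107, 0.2026]].

Step 4 — quadratic form (x̄ - mu_0)^T · S^{-1} · (x̄ - mu_0):
  S^{-1} · (x̄ - mu_0) = (-0.393, -0.2974),
  (x̄ - mu_0)^T · [...] = (-1.8333)·(-0.393) + (-0.5)·(-0.2974) = 0.8693.

Step 5 — scale by n: T² = 6 · 0.8693 = 5.2157.

T² ≈ 5.2157


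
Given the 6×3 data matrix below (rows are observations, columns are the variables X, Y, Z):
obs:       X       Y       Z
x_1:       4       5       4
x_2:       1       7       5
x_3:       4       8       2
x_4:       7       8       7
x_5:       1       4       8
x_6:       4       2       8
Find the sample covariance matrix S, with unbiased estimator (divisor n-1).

Step 1 — column means:
  mean(X) = (4 + 1 + 4 + 7 + 1 + 4) / 6 = 21/6 = 3.5
  mean(Y) = (5 + 7 + 8 + 8 + 4 + 2) / 6 = 34/6 = 5.6667
  mean(Z) = (4 + 5 + 2 + 7 + 8 + 8) / 6 = 34/6 = 5.6667

Step 2 — sample covariance S[i,j] = (1/(n-1)) · Σ_k (x_{k,i} - mean_i) · (x_{k,j} - mean_j), with n-1 = 5.
  S[X,X] = ((0.5)·(0.5) + (-2.5)·(-2.5) + (0.5)·(0.5) + (3.5)·(3.5) + (-2.5)·(-2.5) + (0.5)·(0.5)) / 5 = 25.5/5 = 5.1
  S[X,Y] = ((0.5)·(-0.6667) + (-2.5)·(1.3333) + (0.5)·(2.3333) + (3.5)·(2.3333) + (-2.5)·(-1.6667) + (0.5)·(-3.6667)) / 5 = 8/5 = 1.6
  S[X,Z] = ((0.5)·(-1.6667) + (-2.5)·(-0.6667) + (0.5)·(-3.6667) + (3.5)·(1.3333) + (-2.5)·(2.3333) + (0.5)·(2.3333)) / 5 = -1/5 = -0.2
  S[Y,Y] = ((-0.6667)·(-0.6667) + (1.3333)·(1.3333) + (2.3333)·(2.3333) + (2.3333)·(2.3333) + (-1.6667)·(-1.6667) + (-3.6667)·(-3.6667)) / 5 = 29.3333/5 = 5.8667
  S[Y,Z] = ((-0.6667)·(-1.6667) + (1.3333)·(-0.6667) + (2.3333)·(-3.6667) + (2.3333)·(1.3333) + (-1.6667)·(2.3333) + (-3.6667)·(2.3333)) / 5 = -17.6667/5 = -3.5333
  S[Z,Z] = ((-1.6667)·(-1.6667) + (-0.6667)·(-0.6667) + (-3.6667)·(-3.6667) + (1.3333)·(1.3333) + (2.3333)·(2.3333) + (2.3333)·(2.3333)) / 5 = 29.3333/5 = 5.8667

S is symmetric (S[j,i] = S[i,j]). Assembling:

S = [[5.1, 1.6, -0.2],
 [1.6, 5.8667, -3.5333],
 [-0.2, -3.5333, 5.8667]]


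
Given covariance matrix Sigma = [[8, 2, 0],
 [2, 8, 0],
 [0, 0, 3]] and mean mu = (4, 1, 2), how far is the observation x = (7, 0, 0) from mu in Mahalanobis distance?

Step 1 — centre the observation: (x - mu) = (3, -1, -2).

Step 2 — invert Sigma (cofactor / det for 3×3, or solve directly):
  Sigma^{-1} = [[0.1333, -0.0333, 0],
 [-0.0333, 0.1333, 0],
 [0, 0, 0.3333]].

Step 3 — form the quadratic (x - mu)^T · Sigma^{-1} · (x - mu):
  Sigma^{-1} · (x - mu) = (0.4333, -0.2333, -0.6667).
  (x - mu)^T · [Sigma^{-1} · (x - mu)] = (3)·(0.4333) + (-1)·(-0.2333) + (-2)·(-0.6667) = 2.8667.

Step 4 — take square root: d = √(2.8667) ≈ 1.6931.

d(x, mu) = √(2.8667) ≈ 1.6931


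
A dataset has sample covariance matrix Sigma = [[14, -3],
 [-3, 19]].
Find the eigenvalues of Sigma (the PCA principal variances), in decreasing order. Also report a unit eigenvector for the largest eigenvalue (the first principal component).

Step 1 — characteristic polynomial of 2×2 Sigma:
  det(Sigma - λI) = λ² - trace · λ + det = 0.
  trace = 14 + 19 = 33, det = 14·19 - (-3)² = 257.
Step 2 — discriminant:
  Δ = trace² - 4·det = 1089 - 1028 = 61.
Step 3 — eigenvalues:
  λ = (trace ± √Δ)/2 = (33 ± 7.8102)/2,
  λ_1 = 20.4051,  λ_2 = 12.5949.

Step 4 — unit eigenvector for λ_1: solve (Sigma - λ_1 I)v = 0. First row:
  (14 - 20.4051)·v_x + (-3)·v_y = 0, i.e. (-6.4051)·v_x + (-3)·v_y = 0,
  so v ∝ (b, λ_1 - a) = (-3, 6.4051); multiply by -1 so the first entry is positive: u = (3, -6.4051).
  ||u|| = √((3)² + (-6.4051)²) = √(50.0256) ≈ 7.0729,
  v_1 = u/||u|| ≈ (0.4242, -0.9056) (||v_1|| = 1).

λ_1 = 20.4051,  λ_2 = 12.5949;  v_1 ≈ (0.4242, -0.9056)


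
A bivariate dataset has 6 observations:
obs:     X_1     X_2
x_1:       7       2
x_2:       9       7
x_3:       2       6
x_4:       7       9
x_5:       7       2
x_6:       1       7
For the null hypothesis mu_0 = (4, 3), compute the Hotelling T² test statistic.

Step 1 — sample mean vector:
  mean(X_1) = (7 + 9 + 2 + 7 + 7 + 1) / 6 = 33/6 = 5.5
  mean(X_2) = (2 + 7 + 6 + 9 + 2 + 7) / 6 = 33/6 = 5.5
  x̄ = (5.5, 5.5),  deviation x̄ - mu_0 = (5.5, 5.5) - (4, 3) = (1.5, 2.5).

Step 2 — sample covariance matrix, S[i,j] = (1/(n-1)) · Σ_k (x_{k,i} - mean_i) · (x_{k,j} - mean_j), divisor n-1 = 5:
  S[X_1,X_1] = ((1.5)·(1.5) + (3.5)·(3.5) + (-3.5)·(-3.5) + (1.5)·(1.5) + (1.5)·(1.5) + (-4.5)·(-4.5)) / 5 = 51.5/5 = 10.3
  S[X_1,X_2] = ((1.5)·(-3.5) + (3.5)·(1.5) + (-3.5)·(0.5) + (1.5)·(3.5) + (1.5)·(-3.5) + (-4.5)·(1.5)) / 5 = -8.5/5 = -1.7
  S[X_2,X_2] = ((-3.5)·(-3.5) + (1.5)·(1.5) + (0.5)·(0.5) + (3.5)·(3.5) + (-3.5)·(-3.5) + (1.5)·(1.5)) / 5 = 41.5/5 = 8.3
  S = [[10.3, -1.7],
 [-1.7, 8.3]].

Step 3 — invert S. det(S) = 10.3·8.3 - (-1.7)² = 82.6.
  S^{-1} = (1/det) · [[d, -b], [-b, a]] = [[0.1005, 0.0206],
 [0.0206, 0.1247]].

Step 4 — quadratic form (x̄ - mu_0)^T · S^{-1} · (x̄ - mu_0):
  S^{-1} · (x̄ - mu_0) = (0.2022, 0.3426),
  (x̄ - mu_0)^T · [...] = (1.5)·(0.2022) + (2.5)·(0.3426) = 1.1598.

Step 5 — scale by n: T² = 6 · 1.1598 = 6.9588.

T² ≈ 6.9588


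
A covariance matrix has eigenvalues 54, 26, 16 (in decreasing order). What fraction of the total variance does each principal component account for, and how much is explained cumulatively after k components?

Step 1 — total variance = trace(Sigma) = Σ λ_i = 54 + 26 + 16 = 96.

Step 2 — fraction explained by component i = λ_i / Σ λ:
  PC1: 54/96 = 0.5625
  PC2: 26/96 = 0.2708
  PC3: 16/96 = 0.1667

Step 3 — cumulative fraction after k components = (λ_1 + ... + λ_k) / Σ λ:
  k = 1: 54/96 = 0.5625
  k = 2: (54 + 26)/96 = 80/96 = 0.8333
  k = 3: (54 + 26 + 16)/96 = 96/96 = 1

Summary (fraction, with percent):

explained: PC1 0.5625 (56.25%), PC2 0.2708 (27.08%), PC3 0.1667 (16.67%);  cumulative: 0.5625, 0.8333, 1


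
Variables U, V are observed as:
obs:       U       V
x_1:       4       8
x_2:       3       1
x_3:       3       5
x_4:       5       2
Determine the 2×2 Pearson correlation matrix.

Step 1 — column means:
  mean(U) = (4 + 3 + 3 + 5) / 4 = 15/4 = 3.75
  mean(V) = (8 + 1 + 5 + 2) / 4 = 16/4 = 4

Step 2 — sample variances and covariances s[i,j] = (1/(n-1)) · Σ_k (x_{k,i} - mean_i) · (x_{k,j} - mean_j), with n-1 = 3:
  s[U,U] = ((0.25)·(0.25) + (-0.75)·(-0.75) + (-0.75)·(-0.75) + (1.25)·(1.25)) / 3 = 2.75/3 = 0.9167
  s[U,V] = ((0.25)·(4) + (-0.75)·(-3) + (-0.75)·(1) + (1.25)·(-2)) / 3 = 0/3 = 0
  s[V,V] = ((4)·(4) + (-3)·(-3) + (1)·(1) + (-2)·(-2)) / 3 = 30/3 = 10
  Sample standard deviations s_i = √(s[i,i]):
  s(U) = √(0.9167) = 0.9574
  s(V) = √(10) = 3.1623

Step 3 — r_{ij} = s_{ij} / (s_i · s_j):
  r[U,U] = 1 (diagonal).
  r[U,V] = 0 / (0.9574 · 3.1623) = 0 / 3.0277 = 0
  r[V,V] = 1 (diagonal).

R is symmetric with unit diagonal. Assembling:

R = [[1, 0],
 [0, 1]]


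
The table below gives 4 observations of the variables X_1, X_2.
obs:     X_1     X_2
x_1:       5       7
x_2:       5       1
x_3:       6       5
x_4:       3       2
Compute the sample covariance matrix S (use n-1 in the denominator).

Step 1 — column means:
  mean(X_1) = (5 + 5 + 6 + 3) / 4 = 19/4 = 4.75
  mean(X_2) = (7 + 1 + 5 + 2) / 4 = 15/4 = 3.75

Step 2 — sample covariance S[i,j] = (1/(n-1)) · Σ_k (x_{k,i} - mean_i) · (x_{k,j} - mean_j), with n-1 = 3.
  S[X_1,X_1] = ((0.25)·(0.25) + (0.25)·(0.25) + (1.25)·(1.25) + (-1.75)·(-1.75)) / 3 = 4.75/3 = 1.5833
  S[X_1,X_2] = ((0.25)·(3.25) + (0.25)·(-2.75) + (1.25)·(1.25) + (-1.75)·(-1.75)) / 3 = 4.75/3 = 1.5833
  S[X_2,X_2] = ((3.25)·(3.25) + (-2.75)·(-2.75) + (1.25)·(1.25) + (-1.75)·(-1.75)) / 3 = 22.75/3 = 7.5833

S is symmetric (S[j,i] = S[i,j]). Assembling:

S = [[1.5833, 1.5833],
 [1.5833, 7.5833]]


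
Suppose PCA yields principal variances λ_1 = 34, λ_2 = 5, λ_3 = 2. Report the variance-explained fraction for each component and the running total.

Step 1 — total variance = trace(Sigma) = Σ λ_i = 34 + 5 + 2 = 41.

Step 2 — fraction explained by component i = λ_i / Σ λ:
  PC1: 34/41 = 0.8293
  PC2: 5/41 = 0.122
  PC3: 2/41 = 0.0488

Step 3 — cumulative fraction after k components = (λ_1 + ... + λ_k) / Σ λ:
  k = 1: 34/41 = 0.8293
  k = 2: (34 + 5)/41 = 39/41 = 0.9512
  k = 3: (34 + 5 + 2)/41 = 41/41 = 1

Summary (fraction, with percent):

explained: PC1 0.8293 (82.93%), PC2 0.122 (12.2%), PC3 0.0488 (4.88%);  cumulative: 0.8293, 0.9512, 1


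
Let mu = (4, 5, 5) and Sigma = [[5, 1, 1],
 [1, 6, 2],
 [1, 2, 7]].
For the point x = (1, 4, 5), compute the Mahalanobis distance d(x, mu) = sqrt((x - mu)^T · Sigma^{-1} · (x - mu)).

Step 1 — centre the observation: (x - mu) = (-3, -1, 0).

Step 2 — invert Sigma (cofactor / det for 3×3, or solve directly):
  Sigma^{-1} = [[0.2099, -0.0276, -0.0221],
 [-0.0276, 0.1878, -0.0497],
 [-0.0221, -0.0497, 0.1602]].

Step 3 — form the quadratic (x - mu)^T · Sigma^{-1} · (x - mu):
  Sigma^{-1} · (x - mu) = (-0.6022, -0.105, 0.116).
  (x - mu)^T · [Sigma^{-1} · (x - mu)] = (-3)·(-0.6022) + (-1)·(-0.105) + (0)·(0.116) = 1.9116.

Step 4 — take square root: d = √(1.9116) ≈ 1.3826.

d(x, mu) = √(1.9116) ≈ 1.3826


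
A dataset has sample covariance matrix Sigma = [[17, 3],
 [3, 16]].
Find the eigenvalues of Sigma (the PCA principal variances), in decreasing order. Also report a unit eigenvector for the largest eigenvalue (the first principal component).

Step 1 — characteristic polynomial of 2×2 Sigma:
  det(Sigma - λI) = λ² - trace · λ + det = 0.
  trace = 17 + 16 = 33, det = 17·16 - (3)² = 263.
Step 2 — discriminant:
  Δ = trace² - 4·det = 1089 - 1052 = 37.
Step 3 — eigenvalues:
  λ = (trace ± √Δ)/2 = (33 ± 6.0828)/2,
  λ_1 = 19.5414,  λ_2 = 13.4586.

Step 4 — unit eigenvector for λ_1: solve (Sigma - λ_1 I)v = 0. First row:
  (17 - 19.5414)·v_x + (3)·v_y = 0, i.e. (-2.5414)·v_x + (3)·v_y = 0,
  so v ∝ (b, λ_1 - a) = (3, 2.5414) = u.
  ||u|| = √((3)² + (2.5414)²) = √(15.4586) ≈ 3.9317,
  v_1 = u/||u|| ≈ (0.763, 0.6464) (||v_1|| = 1).

λ_1 = 19.5414,  λ_2 = 13.4586;  v_1 ≈ (0.763, 0.6464)


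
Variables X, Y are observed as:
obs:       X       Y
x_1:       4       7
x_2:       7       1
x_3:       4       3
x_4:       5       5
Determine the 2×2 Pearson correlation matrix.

Step 1 — column means:
  mean(X) = (4 + 7 + 4 + 5) / 4 = 20/4 = 5
  mean(Y) = (7 + 1 + 3 + 5) / 4 = 16/4 = 4

Step 2 — sample variances and covariances s[i,j] = (1/(n-1)) · Σ_k (x_{k,i} - mean_i) · (x_{k,j} - mean_j), with n-1 = 3:
  s[X,X] = ((-1)·(-1) + (2)·(2) + (-1)·(-1) + (0)·(0)) / 3 = 6/3 = 2
  s[X,Y] = ((-1)·(3) + (2)·(-3) + (-1)·(-1) + (0)·(1)) / 3 = -8/3 = -2.6667
  s[Y,Y] = ((3)·(3) + (-3)·(-3) + (-1)·(-1) + (1)·(1)) / 3 = 20/3 = 6.6667
  Sample standard deviations s_i = √(s[i,i]):
  s(X) = √(2) = 1.4142
  s(Y) = √(6.6667) = 2.582

Step 3 — r_{ij} = s_{ij} / (s_i · s_j):
  r[X,X] = 1 (diagonal).
  r[X,Y] = -2.6667 / (1.4142 · 2.582) = -2.6667 / 3.6515 = -0.7303
  r[Y,Y] = 1 (diagonal).

R is symmetric with unit diagonal. Assembling:

R = [[1, -0.7303],
 [-0.7303, 1]]


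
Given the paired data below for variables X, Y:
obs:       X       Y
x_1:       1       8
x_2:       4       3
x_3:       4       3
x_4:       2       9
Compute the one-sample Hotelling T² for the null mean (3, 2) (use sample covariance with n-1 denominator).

Step 1 — sample mean vector:
  mean(X) = (1 + 4 + 4 + 2) / 4 = 11/4 = 2.75
  mean(Y) = (8 + 3 + 3 + 9) / 4 = 23/4 = 5.75
  x̄ = (2.75, 5.75),  deviation x̄ - mu_0 = (2.75, 5.75) - (3, 2) = (-0.25, 3.75).

Step 2 — sample covariance matrix, S[i,j] = (1/(n-1)) · Σ_k (x_{k,i} - mean_i) · (x_{k,j} - mean_j), divisor n-1 = 3:
  S[X,X] = ((-1.75)·(-1.75) + (1.25)·(1.25) + (1.25)·(1.25) + (-0.75)·(-0.75)) / 3 = 6.75/3 = 2.25
  S[X,Y] = ((-1.75)·(2.25) + (1.25)·(-2.75) + (1.25)·(-2.75) + (-0.75)·(3.25)) / 3 = -13.25/3 = -4.4167
  S[Y,Y] = ((2.25)·(2.25) + (-2.75)·(-2.75) + (-2.75)·(-2.75) + (3.25)·(3.25)) / 3 = 30.75/3 = 10.25
  S = [[2.25, -4.4167],
 [-4.4167, 10.25]].

Step 3 — invert S. det(S) = 2.25·10.25 - (-4.4167)² = 3.5556.
  S^{-1} = (1/det) · [[d, -b], [-b, a]] = [[2.8828, 1.2422],
 [1.2422, 0.6328]].

Step 4 — quadratic form (x̄ - mu_0)^T · S^{-1} · (x̄ - mu_0):
  S^{-1} · (x̄ - mu_0) = (3.9375, 2.0625),
  (x̄ - mu_0)^T · [...] = (-0.25)·(3.9375) + (3.75)·(2.0625) = 6.75.

Step 5 — scale by n: T² = 4 · 6.75 = 27.

T² ≈ 27


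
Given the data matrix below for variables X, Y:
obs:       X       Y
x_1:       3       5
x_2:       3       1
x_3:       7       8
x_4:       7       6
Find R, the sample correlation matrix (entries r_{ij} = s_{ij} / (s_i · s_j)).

Step 1 — column means:
  mean(X) = (3 + 3 + 7 + 7) / 4 = 20/4 = 5
  mean(Y) = (5 + 1 + 8 + 6) / 4 = 20/4 = 5

Step 2 — sample variances and covariances s[i,j] = (1/(n-1)) · Σ_k (x_{k,i} - mean_i) · (x_{k,j} - mean_j), with n-1 = 3:
  s[X,X] = ((-2)·(-2) + (-2)·(-2) + (2)·(2) + (2)·(2)) / 3 = 16/3 = 5.3333
  s[X,Y] = ((-2)·(0) + (-2)·(-4) + (2)·(3) + (2)·(1)) / 3 = 16/3 = 5.3333
  s[Y,Y] = ((0)·(0) + (-4)·(-4) + (3)·(3) + (1)·(1)) / 3 = 26/3 = 8.6667
  Sample standard deviations s_i = √(s[i,i]):
  s(X) = √(5.3333) = 2.3094
  s(Y) = √(8.6667) = 2.9439

Step 3 — r_{ij} = s_{ij} / (s_i · s_j):
  r[X,X] = 1 (diagonal).
  r[X,Y] = 5.3333 / (2.3094 · 2.9439) = 5.3333 / 6.7987 = 0.7845
  r[Y,Y] = 1 (diagonal).

R is symmetric with unit diagonal. Assembling:

R = [[1, 0.7845],
 [0.7845, 1]]


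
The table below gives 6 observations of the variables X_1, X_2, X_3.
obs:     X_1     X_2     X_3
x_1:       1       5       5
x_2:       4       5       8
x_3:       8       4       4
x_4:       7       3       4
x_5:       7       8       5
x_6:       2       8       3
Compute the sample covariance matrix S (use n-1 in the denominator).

Step 1 — column means:
  mean(X_1) = (1 + 4 + 8 + 7 + 7 + 2) / 6 = 29/6 = 4.8333
  mean(X_2) = (5 + 5 + 4 + 3 + 8 + 8) / 6 = 33/6 = 5.5
  mean(X_3) = (5 + 8 + 4 + 4 + 5 + 3) / 6 = 29/6 = 4.8333

Step 2 — sample covariance S[i,j] = (1/(n-1)) · Σ_k (x_{k,i} - mean_i) · (x_{k,j} - mean_j), with n-1 = 5.
  S[X_1,X_1] = ((-3.8333)·(-3.8333) + (-0.8333)·(-0.8333) + (3.1667)·(3.1667) + (2.1667)·(2.1667) + (2.1667)·(2.1667) + (-2.8333)·(-2.8333)) / 5 = 42.8333/5 = 8.5667
  S[X_1,X_2] = ((-3.8333)·(-0.5) + (-0.8333)·(-0.5) + (3.1667)·(-1.5) + (2.1667)·(-2.5) + (2.1667)·(2.5) + (-2.8333)·(2.5)) / 5 = -9.5/5 = -1.9
  S[X_1,X_3] = ((-3.8333)·(0.1667) + (-0.8333)·(3.1667) + (3.1667)·(-0.8333) + (2.1667)·(-0.8333) + (2.1667)·(0.1667) + (-2.8333)·(-1.8333)) / 5 = -2.1667/5 = -0.4333
  S[X_2,X_2] = ((-0.5)·(-0.5) + (-0.5)·(-0.5) + (-1.5)·(-1.5) + (-2.5)·(-2.5) + (2.5)·(2.5) + (2.5)·(2.5)) / 5 = 21.5/5 = 4.3
  S[X_2,X_3] = ((-0.5)·(0.1667) + (-0.5)·(3.1667) + (-1.5)·(-0.8333) + (-2.5)·(-0.8333) + (2.5)·(0.1667) + (2.5)·(-1.8333)) / 5 = -2.5/5 = -0.5
  S[X_3,X_3] = ((0.1667)·(0.1667) + (3.1667)·(3.1667) + (-0.8333)·(-0.8333) + (-0.8333)·(-0.8333) + (0.1667)·(0.1667) + (-1.8333)·(-1.8333)) / 5 = 14.8333/5 = 2.9667

S is symmetric (S[j,i] = S[i,j]). Assembling:

S = [[8.5667, -1.9, -0.4333],
 [-1.9, 4.3, -0.5],
 [-0.4333, -0.5, 2.9667]]


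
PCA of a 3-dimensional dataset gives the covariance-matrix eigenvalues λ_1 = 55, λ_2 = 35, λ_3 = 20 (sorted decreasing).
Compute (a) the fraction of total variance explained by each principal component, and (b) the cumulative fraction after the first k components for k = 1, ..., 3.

Step 1 — total variance = trace(Sigma) = Σ λ_i = 55 + 35 + 20 = 110.

Step 2 — fraction explained by component i = λ_i / Σ λ:
  PC1: 55/110 = 0.5
  PC2: 35/110 = 0.3182
  PC3: 20/110 = 0.1818

Step 3 — cumulative fraction after k components = (λ_1 + ... + λ_k) / Σ λ:
  k = 1: 55/110 = 0.5
  k = 2: (55 + 35)/110 = 90/110 = 0.8182
  k = 3: (55 + 35 + 20)/110 = 110/110 = 1

Summary (fraction, with percent):

explained: PC1 0.5 (50%), PC2 0.3182 (31.82%), PC3 0.1818 (18.18%);  cumulative: 0.5, 0.8182, 1


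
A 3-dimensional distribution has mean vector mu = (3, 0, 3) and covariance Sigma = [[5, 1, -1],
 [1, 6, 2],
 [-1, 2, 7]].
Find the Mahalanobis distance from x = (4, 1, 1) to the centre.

Step 1 — centre the observation: (x - mu) = (1, 1, -2).

Step 2 — invert Sigma (cofactor / det for 3×3, or solve directly):
  Sigma^{-1} = [[0.2197, -0.052, 0.0462],
 [-0.052, 0.1965, -0.0636],
 [0.0462, -0.0636, 0.1676]].

Step 3 — form the quadratic (x - mu)^T · Sigma^{-1} · (x - mu):
  Sigma^{-1} · (x - mu) = (0.0751, 0.2717, -0.3526).
  (x - mu)^T · [Sigma^{-1} · (x - mu)] = (1)·(0.0751) + (1)·(0.2717) + (-2)·(-0.3526) = 1.052.

Step 4 — take square root: d = √(1.052) ≈ 1.0257.

d(x, mu) = √(1.052) ≈ 1.0257


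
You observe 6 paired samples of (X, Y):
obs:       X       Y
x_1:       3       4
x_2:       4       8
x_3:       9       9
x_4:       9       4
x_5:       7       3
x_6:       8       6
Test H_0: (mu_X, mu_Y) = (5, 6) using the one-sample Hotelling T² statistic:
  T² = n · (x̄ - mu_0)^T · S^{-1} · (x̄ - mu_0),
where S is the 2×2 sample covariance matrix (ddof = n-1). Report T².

Step 1 — sample mean vector:
  mean(X) = (3 + 4 + 9 + 9 + 7 + 8) / 6 = 40/6 = 6.6667
  mean(Y) = (4 + 8 + 9 + 4 + 3 + 6) / 6 = 34/6 = 5.6667
  x̄ = (6.6667, 5.6667),  deviation x̄ - mu_0 = (6.6667, 5.6667) - (5, 6) = (1.6667, -0.3333).

Step 2 — sample covariance matrix, S[i,j] = (1/(n-1)) · Σ_k (x_{k,i} - mean_i) · (x_{k,j} - mean_j), divisor n-1 = 5:
  S[X,X] = ((-3.6667)·(-3.6667) + (-2.6667)·(-2.6667) + (2.3333)·(2.3333) + (2.3333)·(2.3333) + (0.3333)·(0.3333) + (1.3333)·(1.3333)) / 5 = 33.3333/5 = 6.6667
  S[X,Y] = ((-3.6667)·(-1.6667) + (-2.6667)·(2.3333) + (2.3333)·(3.3333) + (2.3333)·(-1.6667) + (0.3333)·(-2.6667) + (1.3333)·(0.3333)) / 5 = 3.3333/5 = 0.6667
  S[Y,Y] = ((-1.6667)·(-1.6667) + (2.3333)·(2.3333) + (3.3333)·(3.3333) + (-1.6667)·(-1.6667) + (-2.6667)·(-2.6667) + (0.3333)·(0.3333)) / 5 = 29.3333/5 = 5.8667
  S = [[6.6667, 0.6667],
 [0.6667, 5.8667]].

Step 3 — invert S. det(S) = 6.6667·5.8667 - (0.6667)² = 38.6667.
  S^{-1} = (1/det) · [[d, -b], [-b, a]] = [[0.1517, -0.0172],
 [-0.0172, 0.1724]].

Step 4 — quadratic form (x̄ - mu_0)^T · S^{-1} · (x̄ - mu_0):
  S^{-1} · (x̄ - mu_0) = (0.2586, -0.0862),
  (x̄ - mu_0)^T · [...] = (1.6667)·(0.2586) + (-0.3333)·(-0.0862) = 0.4598.

Step 5 — scale by n: T² = 6 · 0.4598 = 2.7586.

T² ≈ 2.7586


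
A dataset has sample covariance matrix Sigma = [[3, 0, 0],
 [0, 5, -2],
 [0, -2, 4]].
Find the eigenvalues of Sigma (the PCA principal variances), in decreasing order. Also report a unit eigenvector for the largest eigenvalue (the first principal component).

Step 1 — characteristic polynomial p(λ) = det(λI - Sigma) = λ³ - tr·λ² + c_1·λ - det, where tr = trace, c_1 = sum of the principal 2×2 minors, det = det(Sigma):
  tr = 3 + 5 + 4 = 12,
  c_1 = (3·5 - (0)²) + (3·4 - (0)²) + (5·4 - (-2)²) = 15 + 12 + 16 = 43,
  det = 3·(5·4 - (-2)²) - (0)·((0)·4 - (-2)·(0)) + (0)·((0)·(-2) - 5·(0)) = 3·(16) - (0)·(0) + (0)·(0) = 48.
  So p(λ) = λ³ - 12λ² + 43λ - 48.
Step 2 — look for an integer root (rational root theorem: any rational root is an integer divisor of 48). Testing λ = 3:
  p(3) = 27 - 108 + 129 - 48 = 0  ✓
  Dividing out (λ - 3): p(λ) = (λ - 3)(λ² - 9λ + 16).
Step 3 — remaining eigenvalues from the quadratic λ² - 9λ + 16 = 0:
  Δ = 9² - 4·16 = 81 - 64 = 17,  λ = (9 ± √17)/2 = (9 ± 4.1231)/2 ≈ 6.5616 or 2.4384.
  Sorted: λ_1 = 6.5616,  λ_2 = 3,  λ_3 = 2.4384  (check: sum = 12 = tr ✓).

Step 4 — unit eigenvector for λ_1 ≈ 6.5616: v spans the null space of (Sigma - λ_1 I), whose rows are
  r_1 = (-3.5616, 0, 0),  r_2 = (0, -1.5616, -2),  r_3 = (0, -2, -2.5616).
  v is orthogonal to every row, so take v ∝ r_1 × r_2 = ((0)·(-2) - (0)·(-1.5616), (0)·(0) - (-3.5616)·(-2), (-3.5616)·(-1.5616) - (0)·(0)) ≈ (0, -7.1231, 5.5616).
  Rescale (multiply by -1 so the first nonzero entry is positive): u = (0, 7.1231, -5.5616).
  ||u|| = √((0)² + (7.1231)² + (-5.5616)²) = √(81.6695) ≈ 9.0371,  v_1 = u/||u|| ≈ (0, 0.7882, -0.6154) (||v_1|| = 1).

λ_1 = 6.5616,  λ_2 = 3,  λ_3 = 2.4384;  v_1 ≈ (0, 0.7882, -0.6154)
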